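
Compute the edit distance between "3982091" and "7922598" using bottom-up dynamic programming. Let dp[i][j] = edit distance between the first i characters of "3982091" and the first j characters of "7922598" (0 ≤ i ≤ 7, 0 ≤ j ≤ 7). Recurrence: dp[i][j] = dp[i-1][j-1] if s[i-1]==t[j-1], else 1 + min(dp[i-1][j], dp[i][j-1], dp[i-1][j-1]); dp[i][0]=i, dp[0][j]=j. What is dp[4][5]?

3

   ''  7  9  2  2  5  9  8
''  0  1  2  3  4  5  6  7
 3  1  1  2  3  4  5  6  7
 9  2  2  1  2  3  4  5  6
 8  3  3  2  2  3  4  5  5
 2  4  4  3  2  2  3  4  5
 0  5  5  4  3  3  3  4  5
 9  6  6  5  4  4  4  3  4
 1  7  7  6  5  5  5  4  4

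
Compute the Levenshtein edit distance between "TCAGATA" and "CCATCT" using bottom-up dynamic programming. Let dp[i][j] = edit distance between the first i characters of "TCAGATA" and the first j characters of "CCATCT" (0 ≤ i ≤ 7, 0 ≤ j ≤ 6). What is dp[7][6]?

   ''  C  C  A  T  C  T
''  0  1  2  3  4  5  6
 T  1  1  2  3  3  4  5
 C  2  1  1  2  3  3  4
 A  3  2  2  1  2  3  4
 G  4  3  3  2  2  3  4
 A  5  4  4  3  3  3  4
 T  6  5  5  4  3  4  3
 A  7  6  6  5  4  4  4

4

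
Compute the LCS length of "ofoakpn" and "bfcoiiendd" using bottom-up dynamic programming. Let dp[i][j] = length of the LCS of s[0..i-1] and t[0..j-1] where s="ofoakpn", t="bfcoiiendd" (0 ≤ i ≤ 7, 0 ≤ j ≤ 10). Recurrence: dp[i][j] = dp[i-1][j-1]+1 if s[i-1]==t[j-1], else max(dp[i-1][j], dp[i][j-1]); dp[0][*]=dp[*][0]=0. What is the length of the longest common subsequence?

   ''  b  f  c  o  i  i  e  n  d  d
''  0  0  0  0  0  0  0  0  0  0  0
 o  0  0  0  0  1  1  1  1  1  1  1
 f  0  0  1  1  1  1  1  1  1  1  1
 o  0  0  1  1  2  2  2  2  2  2  2
 a  0  0  1  1  2  2  2  2  2  2  2
 k  0  0  1  1  2  2  2  2  2  2  2
 p  0  0  1  1  2  2  2  2  2  2  2
 n  0  0  1  1  2  2  2  2  3  3  3

3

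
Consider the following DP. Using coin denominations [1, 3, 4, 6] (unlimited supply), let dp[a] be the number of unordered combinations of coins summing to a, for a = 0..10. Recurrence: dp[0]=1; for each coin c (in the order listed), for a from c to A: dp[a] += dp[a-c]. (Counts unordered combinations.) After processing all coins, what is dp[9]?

9

after  coin     0     1     2     3     4     5     6     7     8     9    10
          1     1     1     1     1     1     1     1     1     1     1     1
          3     1     1     1     2     2     2     3     3     3     4     4
          4     1     1     1     2     3     3     4     5     6     7     8
          6     1     1     1     2     3     3     5     6     7     9    11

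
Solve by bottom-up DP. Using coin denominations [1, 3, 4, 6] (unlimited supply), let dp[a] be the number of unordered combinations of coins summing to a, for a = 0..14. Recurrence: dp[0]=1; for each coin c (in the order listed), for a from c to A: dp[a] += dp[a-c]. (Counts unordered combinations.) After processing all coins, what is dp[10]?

11

after  coin     0     1     2     3     4     5     6     7     8     9    10    11    12    13    14
          1     1     1     1     1     1     1     1     1     1     1     1     1     1     1     1
          3     1     1     1     2     2     2     3     3     3     4     4     4     5     5     5
          4     1     1     1     2     3     3     4     5     6     7     8     9    11    12    13
          6     1     1     1     2     3     3     5     6     7     9    11    12    16    18    20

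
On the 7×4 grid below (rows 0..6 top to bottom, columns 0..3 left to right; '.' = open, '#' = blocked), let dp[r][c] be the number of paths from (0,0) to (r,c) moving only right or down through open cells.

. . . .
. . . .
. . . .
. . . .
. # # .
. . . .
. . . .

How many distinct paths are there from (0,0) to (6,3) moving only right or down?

r\c   0   1   2   3
  0   1   1   1   1
  1   1   2   3   4
  2   1   3   6  10
  3   1   4  10  20
  4   1   0   0  20
  5   1   1   1  21
  6   1   2   3  24

24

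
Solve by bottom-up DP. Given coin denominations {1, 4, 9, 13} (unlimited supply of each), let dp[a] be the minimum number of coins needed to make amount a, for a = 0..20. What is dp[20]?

4

 a  0  1  2  3  4  5  6  7  8  9 10 11 12 13 14 15 16 17 18 19 20
dp  0  1  2  3  1  2  3  4  2  1  2  3  3  1  2  3  4  2  2  3  4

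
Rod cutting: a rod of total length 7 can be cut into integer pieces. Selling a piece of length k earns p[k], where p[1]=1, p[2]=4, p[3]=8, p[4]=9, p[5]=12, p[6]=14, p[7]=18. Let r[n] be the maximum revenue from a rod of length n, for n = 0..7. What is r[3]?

   n    0    1    2    3    4    5    6    7
r[n]    0    1    4    8    9   12   16   18

8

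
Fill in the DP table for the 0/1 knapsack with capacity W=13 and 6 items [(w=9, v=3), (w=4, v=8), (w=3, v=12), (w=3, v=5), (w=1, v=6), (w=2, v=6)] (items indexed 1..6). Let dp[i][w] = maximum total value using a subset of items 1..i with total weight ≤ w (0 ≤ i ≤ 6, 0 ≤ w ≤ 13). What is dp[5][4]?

i\w   0   1   2   3   4   5   6   7   8   9  10  11  12  13
  0   0   0   0   0   0   0   0   0   0   0   0   0   0   0
  1   0   0   0   0   0   0   0   0   0   3   3   3   3   3
  2   0   0   0   0   8   8   8   8   8   8   8   8   8  11
  3   0   0   0  12  12  12  12  20  20  20  20  20  20  20
  4   0   0   0  12  12  12  17  20  20  20  25  25  25  25
  5   0   6   6  12  18  18  18  23  26  26  26  31  31  31
  6   0   6   6  12  18  18  24  24  26  29  32  32  32  37

18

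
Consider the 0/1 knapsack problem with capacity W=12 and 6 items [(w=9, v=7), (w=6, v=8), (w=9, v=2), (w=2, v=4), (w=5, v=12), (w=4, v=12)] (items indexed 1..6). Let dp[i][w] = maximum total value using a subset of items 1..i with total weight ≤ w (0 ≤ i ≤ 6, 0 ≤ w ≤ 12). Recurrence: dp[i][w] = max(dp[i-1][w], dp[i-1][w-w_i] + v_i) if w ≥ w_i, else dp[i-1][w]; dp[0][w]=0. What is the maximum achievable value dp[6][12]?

28

i\w   0   1   2   3   4   5   6   7   8   9  10  11  12
  0   0   0   0   0   0   0   0   0   0   0   0   0   0
  1   0   0   0   0   0   0   0   0   0   7   7   7   7
  2   0   0   0   0   0   0   8   8   8   8   8   8   8
  3   0   0   0   0   0   0   8   8   8   8   8   8   8
  4   0   0   4   4   4   4   8   8  12  12  12  12  12
  5   0   0   4   4   4  12  12  16  16  16  16  20  20
  6   0   0   4   4  12  12  16  16  16  24  24  28  28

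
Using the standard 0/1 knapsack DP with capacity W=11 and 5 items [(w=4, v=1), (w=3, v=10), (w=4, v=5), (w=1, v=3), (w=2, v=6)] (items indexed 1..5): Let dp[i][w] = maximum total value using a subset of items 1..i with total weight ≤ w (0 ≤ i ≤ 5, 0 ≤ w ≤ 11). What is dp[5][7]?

i\w   0   1   2   3   4   5   6   7   8   9  10  11
  0   0   0   0   0   0   0   0   0   0   0   0   0
  1   0   0   0   0   1   1   1   1   1   1   1   1
  2   0   0   0  10  10  10  10  11  11  11  11  11
  3   0   0   0  10  10  10  10  15  15  15  15  16
  4   0   3   3  10  13  13  13  15  18  18  18  18
  5   0   3   6  10  13  16  19  19  19  21  24  24

19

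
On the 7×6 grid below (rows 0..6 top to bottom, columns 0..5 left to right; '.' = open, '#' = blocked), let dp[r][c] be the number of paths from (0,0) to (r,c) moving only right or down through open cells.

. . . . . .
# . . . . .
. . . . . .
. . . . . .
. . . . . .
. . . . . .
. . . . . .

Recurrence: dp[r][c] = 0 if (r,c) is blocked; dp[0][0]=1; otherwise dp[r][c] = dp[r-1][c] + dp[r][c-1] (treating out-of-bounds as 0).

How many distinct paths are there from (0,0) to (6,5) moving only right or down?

210

r\c   0   1   2   3   4   5
  0   1   1   1   1   1   1
  1   0   1   2   3   4   5
  2   0   1   3   6  10  15
  3   0   1   4  10  20  35
  4   0   1   5  15  35  70
  5   0   1   6  21  56 126
  6   0   1   7  28  84 210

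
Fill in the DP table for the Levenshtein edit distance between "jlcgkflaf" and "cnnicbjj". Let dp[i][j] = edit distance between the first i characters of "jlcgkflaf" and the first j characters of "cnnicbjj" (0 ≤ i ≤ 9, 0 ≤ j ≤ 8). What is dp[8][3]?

7

   ''  c  n  n  i  c  b  j  j
''  0  1  2  3  4  5  6  7  8
 j  1  1  2  3  4  5  6  6  7
 l  2  2  2  3  4  5  6  7  7
 c  3  2  3  3  4  4  5  6  7
 g  4  3  3  4  4  5  5  6  7
 k  5  4  4  4  5  5  6  6  7
 f  6  5  5  5  5  6  6  7  7
 l  7  6  6  6  6  6  7  7  8
 a  8  7  7  7  7  7  7  8  8
 f  9  8  8  8  8  8  8  8  9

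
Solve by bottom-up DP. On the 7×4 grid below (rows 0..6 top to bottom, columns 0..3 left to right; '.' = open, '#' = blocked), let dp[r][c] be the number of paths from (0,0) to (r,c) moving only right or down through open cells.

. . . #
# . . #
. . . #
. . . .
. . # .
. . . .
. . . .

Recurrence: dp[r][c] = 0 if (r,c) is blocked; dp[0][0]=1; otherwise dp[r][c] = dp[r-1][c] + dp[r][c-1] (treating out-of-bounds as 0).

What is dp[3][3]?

r\c   0   1   2   3
  0   1   1   1   0
  1   0   1   2   0
  2   0   1   3   0
  3   0   1   4   4
  4   0   1   0   4
  5   0   1   1   5
  6   0   1   2   7

4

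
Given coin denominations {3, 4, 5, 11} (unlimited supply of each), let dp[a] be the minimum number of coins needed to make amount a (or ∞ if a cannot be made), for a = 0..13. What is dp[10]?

2

 a  0  1  2  3  4  5  6  7  8  9 10 11 12 13
dp  0  -  -  1  1  1  2  2  2  2  2  1  3  3
(- denotes ∞ / unreachable)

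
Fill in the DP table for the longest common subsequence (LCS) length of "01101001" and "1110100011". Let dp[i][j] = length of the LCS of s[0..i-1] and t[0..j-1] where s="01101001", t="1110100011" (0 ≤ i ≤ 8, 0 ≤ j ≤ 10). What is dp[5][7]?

4

   ''  1  1  1  0  1  0  0  0  1  1
''  0  0  0  0  0  0  0  0  0  0  0
 0  0  0  0  0  1  1  1  1  1  1  1
 1  0  1  1  1  1  2  2  2  2  2  2
 1  0  1  2  2  2  2  2  2  2  3  3
 0  0  1  2  2  3  3  3  3  3  3  3
 1  0  1  2  3  3  4  4  4  4  4  4
 0  0  1  2  3  4  4  5  5  5  5  5
 0  0  1  2  3  4  4  5  6  6  6  6
 1  0  1  2  3  4  5  5  6  6  7  7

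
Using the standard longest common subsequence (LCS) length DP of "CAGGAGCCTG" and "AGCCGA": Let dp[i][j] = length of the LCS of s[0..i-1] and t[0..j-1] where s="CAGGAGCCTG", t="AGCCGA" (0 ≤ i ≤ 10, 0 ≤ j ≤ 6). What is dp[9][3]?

3

   ''  A  G  C  C  G  A
''  0  0  0  0  0  0  0
 C  0  0  0  1  1  1  1
 A  0  1  1  1  1  1  2
 G  0  1  2  2  2  2  2
 G  0  1  2  2  2  3  3
 A  0  1  2  2  2  3  4
 G  0  1  2  2  2  3  4
 C  0  1  2  3  3  3  4
 C  0  1  2  3  4  4  4
 T  0  1  2  3  4  4  4
 G  0  1  2  3  4  5  5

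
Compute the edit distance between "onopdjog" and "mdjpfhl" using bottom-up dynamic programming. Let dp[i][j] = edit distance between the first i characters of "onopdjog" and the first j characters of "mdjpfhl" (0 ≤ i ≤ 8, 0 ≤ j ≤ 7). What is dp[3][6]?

6

   ''  m  d  j  p  f  h  l
''  0  1  2  3  4  5  6  7
 o  1  1  2  3  4  5  6  7
 n  2  2  2  3  4  5  6  7
 o  3  3  3  3  4  5  6  7
 p  4  4  4  4  3  4  5  6
 d  5  5  4  5  4  4  5  6
 j  6  6  5  4  5  5  5  6
 o  7  7  6  5  5  6  6  6
 g  8  8  7  6  6  6  7  7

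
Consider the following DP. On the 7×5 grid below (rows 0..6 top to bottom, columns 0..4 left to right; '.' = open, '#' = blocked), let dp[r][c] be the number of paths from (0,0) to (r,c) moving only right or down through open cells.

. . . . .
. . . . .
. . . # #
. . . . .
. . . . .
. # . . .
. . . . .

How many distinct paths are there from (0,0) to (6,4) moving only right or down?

r\c   0   1   2   3   4
  0   1   1   1   1   1
  1   1   2   3   4   5
  2   1   3   6   0   0
  3   1   4  10  10  10
  4   1   5  15  25  35
  5   1   0  15  40  75
  6   1   1  16  56 131

131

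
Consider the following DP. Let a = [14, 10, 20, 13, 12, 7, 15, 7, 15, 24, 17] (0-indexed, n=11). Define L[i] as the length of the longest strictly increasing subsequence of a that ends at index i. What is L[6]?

3

   i    0    1    2    3    4    5    6    7    8    9   10
a[i]   14   10   20   13   12    7   15    7   15   24   17
L[i]    1    1    2    2    2    1    3    1    3    4    4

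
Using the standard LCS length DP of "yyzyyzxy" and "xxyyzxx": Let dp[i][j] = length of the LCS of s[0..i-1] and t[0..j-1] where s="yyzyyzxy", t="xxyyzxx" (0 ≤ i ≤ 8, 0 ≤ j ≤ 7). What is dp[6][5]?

3

   ''  x  x  y  y  z  x  x
''  0  0  0  0  0  0  0  0
 y  0  0  0  1  1  1  1  1
 y  0  0  0  1  2  2  2  2
 z  0  0  0  1  2  3  3  3
 y  0  0  0  1  2  3  3  3
 y  0  0  0  1  2  3  3  3
 z  0  0  0  1  2  3  3  3
 x  0  1  1  1  2  3  4  4
 y  0  1  1  2  2  3  4  4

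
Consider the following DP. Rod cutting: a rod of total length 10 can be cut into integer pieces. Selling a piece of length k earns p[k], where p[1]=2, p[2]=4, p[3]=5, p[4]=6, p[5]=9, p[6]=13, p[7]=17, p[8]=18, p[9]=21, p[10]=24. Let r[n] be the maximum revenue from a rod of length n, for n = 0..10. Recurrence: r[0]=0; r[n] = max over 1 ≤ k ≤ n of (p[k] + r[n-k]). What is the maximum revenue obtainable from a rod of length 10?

   n    0    1    2    3    4    5    6    7    8    9   10
r[n]    0    2    4    6    8   10   13   17   19   21   24

24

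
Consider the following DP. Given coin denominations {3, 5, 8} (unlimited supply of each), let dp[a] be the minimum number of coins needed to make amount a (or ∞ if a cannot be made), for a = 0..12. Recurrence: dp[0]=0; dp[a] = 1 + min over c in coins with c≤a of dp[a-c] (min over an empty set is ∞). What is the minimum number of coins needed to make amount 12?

4

 a  0  1  2  3  4  5  6  7  8  9 10 11 12
dp  0  -  -  1  -  1  2  -  1  3  2  2  4
(- denotes ∞ / unreachable)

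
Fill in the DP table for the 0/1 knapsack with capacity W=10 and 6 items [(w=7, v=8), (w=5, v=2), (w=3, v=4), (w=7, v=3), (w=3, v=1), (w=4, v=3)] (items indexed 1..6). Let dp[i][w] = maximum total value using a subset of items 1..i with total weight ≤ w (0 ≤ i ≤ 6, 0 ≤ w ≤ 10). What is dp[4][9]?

i\w   0   1   2   3   4   5   6   7   8   9  10
  0   0   0   0   0   0   0   0   0   0   0   0
  1   0   0   0   0   0   0   0   8   8   8   8
  2   0   0   0   0   0   2   2   8   8   8   8
  3   0   0   0   4   4   4   4   8   8   8  12
  4   0   0   0   4   4   4   4   8   8   8  12
  5   0   0   0   4   4   4   5   8   8   8  12
  6   0   0   0   4   4   4   5   8   8   8  12

8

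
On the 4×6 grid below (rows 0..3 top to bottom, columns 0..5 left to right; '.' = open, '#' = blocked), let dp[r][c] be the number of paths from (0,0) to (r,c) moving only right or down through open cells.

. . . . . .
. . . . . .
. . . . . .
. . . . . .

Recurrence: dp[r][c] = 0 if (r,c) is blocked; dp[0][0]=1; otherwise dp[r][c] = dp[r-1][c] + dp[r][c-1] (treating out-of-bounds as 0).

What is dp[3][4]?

r\c   0   1   2   3   4   5
  0   1   1   1   1   1   1
  1   1   2   3   4   5   6
  2   1   3   6  10  15  21
  3   1   4  10  20  35  56

35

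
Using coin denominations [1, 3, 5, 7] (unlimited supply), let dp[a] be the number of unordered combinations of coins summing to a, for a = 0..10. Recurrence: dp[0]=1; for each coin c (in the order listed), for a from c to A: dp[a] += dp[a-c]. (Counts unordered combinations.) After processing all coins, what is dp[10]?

after  coin     0     1     2     3     4     5     6     7     8     9    10
          1     1     1     1     1     1     1     1     1     1     1     1
          3     1     1     1     2     2     2     3     3     3     4     4
          5     1     1     1     2     2     3     4     4     5     6     7
          7     1     1     1     2     2     3     4     5     6     7     9

9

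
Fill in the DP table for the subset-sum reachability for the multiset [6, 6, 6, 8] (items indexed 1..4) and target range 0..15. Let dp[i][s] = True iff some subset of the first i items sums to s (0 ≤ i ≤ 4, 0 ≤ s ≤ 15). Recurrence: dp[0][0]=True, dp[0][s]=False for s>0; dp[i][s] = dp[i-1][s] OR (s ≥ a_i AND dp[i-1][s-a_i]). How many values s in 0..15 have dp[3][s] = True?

i\s   0   1   2   3   4   5   6   7   8   9  10  11  12  13  14  15
  0   T   F   F   F   F   F   F   F   F   F   F   F   F   F   F   F
  1   T   F   F   F   F   F   T   F   F   F   F   F   F   F   F   F
  2   T   F   F   F   F   F   T   F   F   F   F   F   T   F   F   F
  3   T   F   F   F   F   F   T   F   F   F   F   F   T   F   F   F
  4   T   F   F   F   F   F   T   F   T   F   F   F   T   F   T   F

3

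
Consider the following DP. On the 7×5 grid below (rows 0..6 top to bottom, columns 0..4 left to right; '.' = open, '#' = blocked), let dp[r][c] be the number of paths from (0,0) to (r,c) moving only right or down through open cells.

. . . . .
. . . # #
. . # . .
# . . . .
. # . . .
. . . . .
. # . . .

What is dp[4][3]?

6

r\c   0   1   2   3   4
  0   1   1   1   1   1
  1   1   2   3   0   0
  2   1   3   0   0   0
  3   0   3   3   3   3
  4   0   0   3   6   9
  5   0   0   3   9  18
  6   0   0   3  12  30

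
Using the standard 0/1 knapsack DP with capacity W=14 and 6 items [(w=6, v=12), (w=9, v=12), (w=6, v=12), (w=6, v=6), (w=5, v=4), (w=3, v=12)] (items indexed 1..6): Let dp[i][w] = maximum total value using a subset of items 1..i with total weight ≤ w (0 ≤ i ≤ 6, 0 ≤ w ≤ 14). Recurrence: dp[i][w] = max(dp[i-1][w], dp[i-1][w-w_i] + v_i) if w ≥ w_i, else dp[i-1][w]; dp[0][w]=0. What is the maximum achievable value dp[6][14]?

28

i\w   0   1   2   3   4   5   6   7   8   9  10  11  12  13  14
  0   0   0   0   0   0   0   0   0   0   0   0   0   0   0   0
  1   0   0   0   0   0   0  12  12  12  12  12  12  12  12  12
  2   0   0   0   0   0   0  12  12  12  12  12  12  12  12  12
  3   0   0   0   0   0   0  12  12  12  12  12  12  24  24  24
  4   0   0   0   0   0   0  12  12  12  12  12  12  24  24  24
  5   0   0   0   0   0   4  12  12  12  12  12  16  24  24  24
  6   0   0   0  12  12  12  12  12  16  24  24  24  24  24  28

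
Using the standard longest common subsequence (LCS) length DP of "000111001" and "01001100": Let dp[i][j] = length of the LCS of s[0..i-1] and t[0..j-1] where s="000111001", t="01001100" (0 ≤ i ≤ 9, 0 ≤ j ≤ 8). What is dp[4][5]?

4

   ''  0  1  0  0  1  1  0  0
''  0  0  0  0  0  0  0  0  0
 0  0  1  1  1  1  1  1  1  1
 0  0  1  1  2  2  2  2  2  2
 0  0  1  1  2  3  3  3  3  3
 1  0  1  2  2  3  4  4  4  4
 1  0  1  2  2  3  4  5  5  5
 1  0  1  2  2  3  4  5  5  5
 0  0  1  2  3  3  4  5  6  6
 0  0  1  2  3  4  4  5  6  7
 1  0  1  2  3  4  5  5  6  7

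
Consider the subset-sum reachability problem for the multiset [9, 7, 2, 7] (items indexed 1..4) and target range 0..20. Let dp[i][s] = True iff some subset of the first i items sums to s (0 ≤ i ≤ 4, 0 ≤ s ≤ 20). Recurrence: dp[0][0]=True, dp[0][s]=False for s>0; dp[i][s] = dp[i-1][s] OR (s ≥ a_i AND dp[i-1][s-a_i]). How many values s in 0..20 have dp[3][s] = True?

7

i\s   0   1   2   3   4   5   6   7   8   9  10  11  12  13  14  15  16  17  18  19  20
  0   T   F   F   F   F   F   F   F   F   F   F   F   F   F   F   F   F   F   F   F   F
  1   T   F   F   F   F   F   F   F   F   T   F   F   F   F   F   F   F   F   F   F   F
  2   T   F   F   F   F   F   F   T   F   T   F   F   F   F   F   F   T   F   F   F   F
  3   T   F   T   F   F   F   F   T   F   T   F   T   F   F   F   F   T   F   T   F   F
  4   T   F   T   F   F   F   F   T   F   T   F   T   F   F   T   F   T   F   T   F   F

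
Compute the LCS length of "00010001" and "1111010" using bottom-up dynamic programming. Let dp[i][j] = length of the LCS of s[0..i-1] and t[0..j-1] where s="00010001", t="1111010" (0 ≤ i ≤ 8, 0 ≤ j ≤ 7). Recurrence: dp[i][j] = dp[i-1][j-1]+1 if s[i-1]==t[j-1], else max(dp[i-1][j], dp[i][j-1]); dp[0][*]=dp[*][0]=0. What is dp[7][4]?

   ''  1  1  1  1  0  1  0
''  0  0  0  0  0  0  0  0
 0  0  0  0  0  0  1  1  1
 0  0  0  0  0  0  1  1  2
 0  0  0  0  0  0  1  1  2
 1  0  1  1  1  1  1  2  2
 0  0  1  1  1  1  2  2  3
 0  0  1  1  1  1  2  2  3
 0  0  1  1  1  1  2  2  3
 1  0  1  2  2  2  2  3  3

1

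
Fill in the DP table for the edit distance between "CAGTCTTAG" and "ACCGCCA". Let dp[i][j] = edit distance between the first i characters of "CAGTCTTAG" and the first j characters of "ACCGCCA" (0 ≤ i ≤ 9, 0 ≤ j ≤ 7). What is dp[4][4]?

3

   ''  A  C  C  G  C  C  A
''  0  1  2  3  4  5  6  7
 C  1  1  1  2  3  4  5  6
 A  2  1  2  2  3  4  5  5
 G  3  2  2  3  2  3  4  5
 T  4  3  3  3  3  3  4  5
 C  5  4  3  3  4  3  3  4
 T  6  5  4  4  4  4  4  4
 T  7  6  5  5  5  5  5  5
 A  8  7  6  6  6  6  6  5
 G  9  8  7  7  6  7  7  6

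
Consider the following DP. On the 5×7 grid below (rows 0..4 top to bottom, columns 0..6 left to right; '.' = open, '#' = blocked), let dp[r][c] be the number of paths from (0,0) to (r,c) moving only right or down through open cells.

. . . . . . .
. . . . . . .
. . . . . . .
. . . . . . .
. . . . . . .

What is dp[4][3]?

r\c   0   1   2   3   4   5   6
  0   1   1   1   1   1   1   1
  1   1   2   3   4   5   6   7
  2   1   3   6  10  15  21  28
  3   1   4  10  20  35  56  84
  4   1   5  15  35  70 126 210

35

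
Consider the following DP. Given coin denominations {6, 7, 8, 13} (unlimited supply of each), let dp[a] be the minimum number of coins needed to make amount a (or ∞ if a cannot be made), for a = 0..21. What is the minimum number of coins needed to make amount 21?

 a  0  1  2  3  4  5  6  7  8  9 10 11 12 13 14 15 16 17 18 19 20 21
dp  0  -  -  -  -  -  1  1  1  -  -  -  2  1  2  2  2  -  3  2  2  2
(- denotes ∞ / unreachable)

2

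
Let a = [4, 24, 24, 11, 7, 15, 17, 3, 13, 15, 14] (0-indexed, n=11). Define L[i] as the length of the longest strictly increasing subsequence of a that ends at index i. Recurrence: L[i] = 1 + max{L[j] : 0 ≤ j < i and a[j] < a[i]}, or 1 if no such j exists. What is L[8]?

3

   i    0    1    2    3    4    5    6    7    8    9   10
a[i]    4   24   24   11    7   15   17    3   13   15   14
L[i]    1    2    2    2    2    3    4    1    3    4    4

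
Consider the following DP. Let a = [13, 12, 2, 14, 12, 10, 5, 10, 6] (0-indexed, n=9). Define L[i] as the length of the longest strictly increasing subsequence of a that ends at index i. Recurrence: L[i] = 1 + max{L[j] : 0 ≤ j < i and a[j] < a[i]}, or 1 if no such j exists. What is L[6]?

   i    0    1    2    3    4    5    6    7    8
a[i]   13   12    2   14   12   10    5   10    6
L[i]    1    1    1    2    2    2    2    3    3

2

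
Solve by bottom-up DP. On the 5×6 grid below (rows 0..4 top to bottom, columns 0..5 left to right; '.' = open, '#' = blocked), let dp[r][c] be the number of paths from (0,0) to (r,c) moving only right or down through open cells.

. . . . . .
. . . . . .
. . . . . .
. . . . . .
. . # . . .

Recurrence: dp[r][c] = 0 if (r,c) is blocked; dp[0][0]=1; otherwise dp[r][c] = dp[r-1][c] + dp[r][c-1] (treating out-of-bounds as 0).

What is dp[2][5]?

r\c   0   1   2   3   4   5
  0   1   1   1   1   1   1
  1   1   2   3   4   5   6
  2   1   3   6  10  15  21
  3   1   4  10  20  35  56
  4   1   5   0  20  55 111

21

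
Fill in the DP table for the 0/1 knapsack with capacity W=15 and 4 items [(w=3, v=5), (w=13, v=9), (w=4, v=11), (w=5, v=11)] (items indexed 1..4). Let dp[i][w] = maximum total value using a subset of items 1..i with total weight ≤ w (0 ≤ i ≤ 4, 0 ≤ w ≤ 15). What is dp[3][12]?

16

i\w   0   1   2   3   4   5   6   7   8   9  10  11  12  13  14  15
  0   0   0   0   0   0   0   0   0   0   0   0   0   0   0   0   0
  1   0   0   0   5   5   5   5   5   5   5   5   5   5   5   5   5
  2   0   0   0   5   5   5   5   5   5   5   5   5   5   9   9   9
  3   0   0   0   5  11  11  11  16  16  16  16  16  16  16  16  16
  4   0   0   0   5  11  11  11  16  16  22  22  22  27  27  27  27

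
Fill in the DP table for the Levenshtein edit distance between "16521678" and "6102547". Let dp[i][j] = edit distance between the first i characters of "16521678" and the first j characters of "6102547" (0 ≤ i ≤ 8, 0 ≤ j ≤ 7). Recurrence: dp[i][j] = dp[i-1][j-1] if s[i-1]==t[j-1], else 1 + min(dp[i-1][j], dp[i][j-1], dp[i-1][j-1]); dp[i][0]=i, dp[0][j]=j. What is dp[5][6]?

   ''  6  1  0  2  5  4  7
''  0  1  2  3  4  5  6  7
 1  1  1  1  2  3  4  5  6
 6  2  1  2  2  3  4  5  6
 5  3  2  2  3  3  3  4  5
 2  4  3  3  3  3  4  4  5
 1  5  4  3  4  4  4  5  5
 6  6  5  4  4  5  5  5  6
 7  7  6  5  5  5  6  6  5
 8  8  7  6  6  6  6  7  6

5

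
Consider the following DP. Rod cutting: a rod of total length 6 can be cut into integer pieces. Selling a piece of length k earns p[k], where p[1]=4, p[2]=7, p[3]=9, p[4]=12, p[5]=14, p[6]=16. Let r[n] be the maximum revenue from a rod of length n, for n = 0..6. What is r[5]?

20

   n    0    1    2    3    4    5    6
r[n]    0    4    8   12   16   20   24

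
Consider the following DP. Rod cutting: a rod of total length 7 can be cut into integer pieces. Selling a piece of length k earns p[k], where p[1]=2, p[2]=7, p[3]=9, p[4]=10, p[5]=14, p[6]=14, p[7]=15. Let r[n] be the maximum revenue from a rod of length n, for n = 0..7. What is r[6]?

   n    0    1    2    3    4    5    6    7
r[n]    0    2    7    9   14   16   21   23

21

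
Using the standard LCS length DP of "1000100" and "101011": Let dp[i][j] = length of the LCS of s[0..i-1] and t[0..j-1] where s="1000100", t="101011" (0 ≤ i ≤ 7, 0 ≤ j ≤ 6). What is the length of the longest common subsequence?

4

   ''  1  0  1  0  1  1
''  0  0  0  0  0  0  0
 1  0  1  1  1  1  1  1
 0  0  1  2  2  2  2  2
 0  0  1  2  2  3  3  3
 0  0  1  2  2  3  3  3
 1  0  1  2  3  3  4  4
 0  0  1  2  3  4  4  4
 0  0  1  2  3  4  4  4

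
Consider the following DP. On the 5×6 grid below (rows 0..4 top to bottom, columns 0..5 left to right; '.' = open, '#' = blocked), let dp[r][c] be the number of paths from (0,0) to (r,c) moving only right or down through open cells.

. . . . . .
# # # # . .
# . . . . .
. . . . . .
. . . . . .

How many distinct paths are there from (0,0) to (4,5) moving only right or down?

r\c   0   1   2   3   4   5
  0   1   1   1   1   1   1
  1   0   0   0   0   1   2
  2   0   0   0   0   1   3
  3   0   0   0   0   1   4
  4   0   0   0   0   1   5

5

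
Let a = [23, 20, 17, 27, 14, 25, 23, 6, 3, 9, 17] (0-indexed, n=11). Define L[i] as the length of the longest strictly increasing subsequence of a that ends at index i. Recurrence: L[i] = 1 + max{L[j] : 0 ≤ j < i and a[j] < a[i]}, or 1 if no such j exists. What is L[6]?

   i    0    1    2    3    4    5    6    7    8    9   10
a[i]   23   20   17   27   14   25   23    6    3    9   17
L[i]    1    1    1    2    1    2    2    1    1    2    3

2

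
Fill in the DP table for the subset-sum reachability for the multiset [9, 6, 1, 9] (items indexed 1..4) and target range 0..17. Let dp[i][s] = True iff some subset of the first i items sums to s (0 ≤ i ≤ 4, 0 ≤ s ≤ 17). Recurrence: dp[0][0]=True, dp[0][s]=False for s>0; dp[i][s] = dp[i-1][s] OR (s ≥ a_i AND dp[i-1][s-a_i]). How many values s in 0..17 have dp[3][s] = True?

8

i\s   0   1   2   3   4   5   6   7   8   9  10  11  12  13  14  15  16  17
  0   T   F   F   F   F   F   F   F   F   F   F   F   F   F   F   F   F   F
  1   T   F   F   F   F   F   F   F   F   T   F   F   F   F   F   F   F   F
  2   T   F   F   F   F   F   T   F   F   T   F   F   F   F   F   T   F   F
  3   T   T   F   F   F   F   T   T   F   T   T   F   F   F   F   T   T   F
  4   T   T   F   F   F   F   T   T   F   T   T   F   F   F   F   T   T   F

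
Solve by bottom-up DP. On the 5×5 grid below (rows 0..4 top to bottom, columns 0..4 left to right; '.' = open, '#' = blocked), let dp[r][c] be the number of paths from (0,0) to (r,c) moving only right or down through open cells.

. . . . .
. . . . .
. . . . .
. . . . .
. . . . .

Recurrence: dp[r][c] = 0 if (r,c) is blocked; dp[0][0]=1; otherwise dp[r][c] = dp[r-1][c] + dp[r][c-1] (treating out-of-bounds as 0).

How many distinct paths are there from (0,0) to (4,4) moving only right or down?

r\c   0   1   2   3   4
  0   1   1   1   1   1
  1   1   2   3   4   5
  2   1   3   6  10  15
  3   1   4  10  20  35
  4   1   5  15  35  70

70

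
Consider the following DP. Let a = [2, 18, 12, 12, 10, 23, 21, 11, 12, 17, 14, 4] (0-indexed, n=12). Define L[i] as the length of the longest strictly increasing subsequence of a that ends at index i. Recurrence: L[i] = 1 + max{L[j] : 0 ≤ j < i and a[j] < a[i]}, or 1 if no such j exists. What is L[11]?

   i    0    1    2    3    4    5    6    7    8    9   10   11
a[i]    2   18   12   12   10   23   21   11   12   17   14    4
L[i]    1    2    2    2    2    3    3    3    4    5    5    2

2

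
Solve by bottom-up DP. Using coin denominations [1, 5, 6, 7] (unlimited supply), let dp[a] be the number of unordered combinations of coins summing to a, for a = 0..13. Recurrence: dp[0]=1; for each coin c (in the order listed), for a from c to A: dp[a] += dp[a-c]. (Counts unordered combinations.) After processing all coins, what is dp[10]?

after  coin     0     1     2     3     4     5     6     7     8     9    10    11    12    13
          1     1     1     1     1     1     1     1     1     1     1     1     1     1     1
          5     1     1     1     1     1     2     2     2     2     2     3     3     3     3
          6     1     1     1     1     1     2     3     3     3     3     4     5     6     6
          7     1     1     1     1     1     2     3     4     4     4     5     6     8     9

5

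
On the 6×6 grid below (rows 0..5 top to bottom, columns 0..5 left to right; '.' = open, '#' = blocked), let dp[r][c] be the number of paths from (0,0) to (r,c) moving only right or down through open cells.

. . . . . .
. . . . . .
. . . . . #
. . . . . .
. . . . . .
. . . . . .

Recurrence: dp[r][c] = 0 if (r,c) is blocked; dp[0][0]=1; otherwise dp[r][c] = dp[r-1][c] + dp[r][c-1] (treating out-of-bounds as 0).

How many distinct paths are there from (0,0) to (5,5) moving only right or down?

r\c   0   1   2   3   4   5
  0   1   1   1   1   1   1
  1   1   2   3   4   5   6
  2   1   3   6  10  15   0
  3   1   4  10  20  35  35
  4   1   5  15  35  70 105
  5   1   6  21  56 126 231

231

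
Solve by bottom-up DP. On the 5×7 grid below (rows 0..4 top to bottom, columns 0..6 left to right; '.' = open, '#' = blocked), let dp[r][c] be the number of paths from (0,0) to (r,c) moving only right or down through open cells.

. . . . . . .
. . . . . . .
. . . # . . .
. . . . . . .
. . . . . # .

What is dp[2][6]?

18

r\c   0   1   2   3   4   5   6
  0   1   1   1   1   1   1   1
  1   1   2   3   4   5   6   7
  2   1   3   6   0   5  11  18
  3   1   4  10  10  15  26  44
  4   1   5  15  25  40   0  44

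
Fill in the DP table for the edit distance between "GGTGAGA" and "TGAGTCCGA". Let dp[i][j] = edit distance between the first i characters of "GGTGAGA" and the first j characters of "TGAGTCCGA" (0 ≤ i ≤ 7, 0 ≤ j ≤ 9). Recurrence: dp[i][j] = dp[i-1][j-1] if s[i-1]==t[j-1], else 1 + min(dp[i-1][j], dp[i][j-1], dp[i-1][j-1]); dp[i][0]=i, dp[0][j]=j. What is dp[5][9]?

4

   ''  T  G  A  G  T  C  C  G  A
''  0  1  2  3  4  5  6  7  8  9
 G  1  1  1  2  3  4  5  6  7  8
 G  2  2  1  2  2  3  4  5  6  7
 T  3  2  2  2  3  2  3  4  5  6
 G  4  3  2  3  2  3  3  4  4  5
 A  5  4  3  2  3  3  4  4  5  4
 G  6  5  4  3  2  3  4  5  4  5
 A  7  6  5  4  3  3  4  5  5  4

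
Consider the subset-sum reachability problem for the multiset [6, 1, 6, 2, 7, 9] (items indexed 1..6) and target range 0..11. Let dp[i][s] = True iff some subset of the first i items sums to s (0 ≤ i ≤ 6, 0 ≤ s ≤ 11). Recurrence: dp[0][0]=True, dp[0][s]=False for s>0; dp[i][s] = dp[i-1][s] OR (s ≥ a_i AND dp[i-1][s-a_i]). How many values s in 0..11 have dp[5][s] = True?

i\s   0   1   2   3   4   5   6   7   8   9  10  11
  0   T   F   F   F   F   F   F   F   F   F   F   F
  1   T   F   F   F   F   F   T   F   F   F   F   F
  2   T   T   F   F   F   F   T   T   F   F   F   F
  3   T   T   F   F   F   F   T   T   F   F   F   F
  4   T   T   T   T   F   F   T   T   T   T   F   F
  5   T   T   T   T   F   F   T   T   T   T   T   F
  6   T   T   T   T   F   F   T   T   T   T   T   T

9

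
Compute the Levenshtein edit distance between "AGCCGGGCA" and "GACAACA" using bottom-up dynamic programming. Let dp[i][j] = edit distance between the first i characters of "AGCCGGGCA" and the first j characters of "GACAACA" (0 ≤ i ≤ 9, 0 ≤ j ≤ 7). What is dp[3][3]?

2

   ''  G  A  C  A  A  C  A
''  0  1  2  3  4  5  6  7
 A  1  1  1  2  3  4  5  6
 G  2  1  2  2  3  4  5  6
 C  3  2  2  2  3  4  4  5
 C  4  3  3  2  3  4  4  5
 G  5  4  4  3  3  4  5  5
 G  6  5  5  4  4  4  5  6
 G  7  6  6  5  5  5  5  6
 C  8  7  7  6  6  6  5  6
 A  9  8  7  7  6  6  6  5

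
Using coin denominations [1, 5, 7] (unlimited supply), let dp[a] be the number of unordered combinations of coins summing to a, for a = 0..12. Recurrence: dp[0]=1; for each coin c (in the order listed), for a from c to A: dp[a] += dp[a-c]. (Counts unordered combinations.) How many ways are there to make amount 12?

after  coin     0     1     2     3     4     5     6     7     8     9    10    11    12
          1     1     1     1     1     1     1     1     1     1     1     1     1     1
          5     1     1     1     1     1     2     2     2     2     2     3     3     3
          7     1     1     1     1     1     2     2     3     3     3     4     4     5

5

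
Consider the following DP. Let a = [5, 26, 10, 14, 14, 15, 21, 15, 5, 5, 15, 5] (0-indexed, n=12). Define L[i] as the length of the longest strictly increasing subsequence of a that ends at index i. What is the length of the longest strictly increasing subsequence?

   i    0    1    2    3    4    5    6    7    8    9   10   11
a[i]    5   26   10   14   14   15   21   15    5    5   15    5
L[i]    1    2    2    3    3    4    5    4    1    1    4    1

5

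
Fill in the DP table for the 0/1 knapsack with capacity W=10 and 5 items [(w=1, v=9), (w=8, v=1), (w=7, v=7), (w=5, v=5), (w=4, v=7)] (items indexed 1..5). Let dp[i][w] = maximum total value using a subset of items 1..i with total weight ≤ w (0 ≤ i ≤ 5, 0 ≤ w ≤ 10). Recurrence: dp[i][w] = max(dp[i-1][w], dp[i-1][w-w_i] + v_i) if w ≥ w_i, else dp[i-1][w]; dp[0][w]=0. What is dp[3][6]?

9

i\w   0   1   2   3   4   5   6   7   8   9  10
  0   0   0   0   0   0   0   0   0   0   0   0
  1   0   9   9   9   9   9   9   9   9   9   9
  2   0   9   9   9   9   9   9   9   9  10  10
  3   0   9   9   9   9   9   9   9  16  16  16
  4   0   9   9   9   9   9  14  14  16  16  16
  5   0   9   9   9   9  16  16  16  16  16  21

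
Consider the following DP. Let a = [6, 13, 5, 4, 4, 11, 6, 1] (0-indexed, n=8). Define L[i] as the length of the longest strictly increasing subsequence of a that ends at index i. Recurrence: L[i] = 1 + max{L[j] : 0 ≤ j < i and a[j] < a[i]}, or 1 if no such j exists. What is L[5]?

2

   i    0    1    2    3    4    5    6    7
a[i]    6   13    5    4    4   11    6    1
L[i]    1    2    1    1    1    2    2    1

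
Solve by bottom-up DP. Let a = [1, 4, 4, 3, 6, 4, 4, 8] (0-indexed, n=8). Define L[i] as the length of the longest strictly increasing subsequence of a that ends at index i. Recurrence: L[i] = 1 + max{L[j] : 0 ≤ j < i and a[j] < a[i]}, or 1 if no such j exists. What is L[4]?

   i    0    1    2    3    4    5    6    7
a[i]    1    4    4    3    6    4    4    8
L[i]    1    2    2    2    3    3    3    4

3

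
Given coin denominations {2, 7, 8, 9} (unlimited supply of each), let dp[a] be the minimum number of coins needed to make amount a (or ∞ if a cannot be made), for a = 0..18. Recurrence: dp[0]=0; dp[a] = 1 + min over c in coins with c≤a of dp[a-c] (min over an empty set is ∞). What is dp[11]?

 a  0  1  2  3  4  5  6  7  8  9 10 11 12 13 14 15 16 17 18
dp  0  -  1  -  2  -  3  1  1  1  2  2  3  3  2  2  2  2  2
(- denotes ∞ / unreachable)

2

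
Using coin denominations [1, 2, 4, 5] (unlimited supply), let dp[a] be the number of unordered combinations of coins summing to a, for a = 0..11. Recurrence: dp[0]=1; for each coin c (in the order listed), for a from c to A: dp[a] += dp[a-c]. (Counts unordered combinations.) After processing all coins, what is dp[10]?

after  coin     0     1     2     3     4     5     6     7     8     9    10    11
          1     1     1     1     1     1     1     1     1     1     1     1     1
          2     1     1     2     2     3     3     4     4     5     5     6     6
          4     1     1     2     2     4     4     6     6     9     9    12    12
          5     1     1     2     2     4     5     7     8    11    13    17    19

17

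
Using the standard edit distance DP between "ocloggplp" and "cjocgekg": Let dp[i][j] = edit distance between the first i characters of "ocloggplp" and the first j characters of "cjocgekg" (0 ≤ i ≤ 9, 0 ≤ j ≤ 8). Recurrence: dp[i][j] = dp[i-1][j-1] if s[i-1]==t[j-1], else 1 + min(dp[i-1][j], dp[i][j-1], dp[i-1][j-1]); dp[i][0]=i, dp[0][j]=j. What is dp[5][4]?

3

   ''  c  j  o  c  g  e  k  g
''  0  1  2  3  4  5  6  7  8
 o  1  1  2  2  3  4  5  6  7
 c  2  1  2  3  2  3  4  5  6
 l  3  2  2  3  3  3  4  5  6
 o  4  3  3  2  3  4  4  5  6
 g  5  4  4  3  3  3  4  5  5
 g  6  5  5  4  4  3  4  5  5
 p  7  6  6  5  5  4  4  5  6
 l  8  7  7  6  6  5  5  5  6
 p  9  8  8  7  7  6  6  6  6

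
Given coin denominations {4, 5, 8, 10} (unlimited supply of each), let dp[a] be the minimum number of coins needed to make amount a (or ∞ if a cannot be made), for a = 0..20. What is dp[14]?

2

 a  0  1  2  3  4  5  6  7  8  9 10 11 12 13 14 15 16 17 18 19 20
dp  0  -  -  -  1  1  -  -  1  2  1  -  2  2  2  2  2  3  2  3  2
(- denotes ∞ / unreachable)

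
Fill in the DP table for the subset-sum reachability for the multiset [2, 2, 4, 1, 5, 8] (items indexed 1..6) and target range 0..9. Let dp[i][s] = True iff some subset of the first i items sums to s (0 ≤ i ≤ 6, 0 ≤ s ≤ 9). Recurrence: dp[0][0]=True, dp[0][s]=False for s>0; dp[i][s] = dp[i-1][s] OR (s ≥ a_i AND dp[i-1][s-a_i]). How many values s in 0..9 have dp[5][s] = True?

i\s   0   1   2   3   4   5   6   7   8   9
  0   T   F   F   F   F   F   F   F   F   F
  1   T   F   T   F   F   F   F   F   F   F
  2   T   F   T   F   T   F   F   F   F   F
  3   T   F   T   F   T   F   T   F   T   F
  4   T   T   T   T   T   T   T   T   T   T
  5   T   T   T   T   T   T   T   T   T   T
  6   T   T   T   T   T   T   T   T   T   T

10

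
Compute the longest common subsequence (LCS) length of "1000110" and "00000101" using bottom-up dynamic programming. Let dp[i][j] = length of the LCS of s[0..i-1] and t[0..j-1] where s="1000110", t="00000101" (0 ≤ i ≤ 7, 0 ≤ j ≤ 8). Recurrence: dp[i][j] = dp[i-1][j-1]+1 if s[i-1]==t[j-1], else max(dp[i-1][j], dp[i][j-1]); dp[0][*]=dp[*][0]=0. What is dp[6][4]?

3

   ''  0  0  0  0  0  1  0  1
''  0  0  0  0  0  0  0  0  0
 1  0  0  0  0  0  0  1  1  1
 0  0  1  1  1  1  1  1  2  2
 0  0  1  2  2  2  2  2  2  2
 0  0  1  2  3  3  3  3  3  3
 1  0  1  2  3  3  3  4  4  4
 1  0  1  2  3  3  3  4  4  5
 0  0  1  2  3  4  4  4  5  5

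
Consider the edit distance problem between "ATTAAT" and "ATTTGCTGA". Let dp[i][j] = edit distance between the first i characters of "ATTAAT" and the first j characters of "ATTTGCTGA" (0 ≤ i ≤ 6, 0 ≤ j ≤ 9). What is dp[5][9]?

5

   ''  A  T  T  T  G  C  T  G  A
''  0  1  2  3  4  5  6  7  8  9
 A  1  0  1  2  3  4  5  6  7  8
 T  2  1  0  1  2  3  4  5  6  7
 T  3  2  1  0  1  2  3  4  5  6
 A  4  3  2  1  1  2  3  4  5  5
 A  5  4  3  2  2  2  3  4  5  5
 T  6  5  4  3  2  3  3  3  4  5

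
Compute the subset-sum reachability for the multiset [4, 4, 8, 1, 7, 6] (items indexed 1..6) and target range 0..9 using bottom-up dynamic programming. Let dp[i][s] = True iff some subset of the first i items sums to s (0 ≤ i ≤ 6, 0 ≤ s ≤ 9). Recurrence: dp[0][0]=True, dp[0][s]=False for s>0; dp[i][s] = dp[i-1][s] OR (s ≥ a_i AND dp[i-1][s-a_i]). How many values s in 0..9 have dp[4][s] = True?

i\s   0   1   2   3   4   5   6   7   8   9
  0   T   F   F   F   F   F   F   F   F   F
  1   T   F   F   F   T   F   F   F   F   F
  2   T   F   F   F   T   F   F   F   T   F
  3   T   F   F   F   T   F   F   F   T   F
  4   T   T   F   F   T   T   F   F   T   T
  5   T   T   F   F   T   T   F   T   T   T
  6   T   T   F   F   T   T   T   T   T   T

6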